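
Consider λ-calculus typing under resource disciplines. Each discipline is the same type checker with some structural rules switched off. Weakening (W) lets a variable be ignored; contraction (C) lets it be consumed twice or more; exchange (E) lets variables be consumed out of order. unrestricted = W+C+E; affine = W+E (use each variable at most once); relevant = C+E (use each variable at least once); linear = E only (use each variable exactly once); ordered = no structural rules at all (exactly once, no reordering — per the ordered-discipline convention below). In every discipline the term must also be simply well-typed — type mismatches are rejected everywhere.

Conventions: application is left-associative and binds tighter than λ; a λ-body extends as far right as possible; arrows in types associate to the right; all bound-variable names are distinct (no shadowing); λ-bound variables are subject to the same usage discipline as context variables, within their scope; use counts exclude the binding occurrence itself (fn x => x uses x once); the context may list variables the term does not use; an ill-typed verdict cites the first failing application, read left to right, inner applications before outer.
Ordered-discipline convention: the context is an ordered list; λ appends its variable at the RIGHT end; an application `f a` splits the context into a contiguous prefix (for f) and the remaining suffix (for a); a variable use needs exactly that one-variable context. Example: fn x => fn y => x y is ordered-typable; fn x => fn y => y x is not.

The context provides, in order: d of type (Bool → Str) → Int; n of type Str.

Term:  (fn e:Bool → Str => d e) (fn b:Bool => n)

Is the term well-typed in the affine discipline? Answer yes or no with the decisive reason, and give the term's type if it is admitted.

yes — none of d, n, e, b used more than once; term : Int
variable uses: d: 1; n: 1; e [bound]: 1; b [bound]: 0
use order (left to right): d, e, n
typing: well-typed — term : Int
across the five disciplines: ordered ✗; linear ✗; affine ✓; relevant ✗; unrestricted ✓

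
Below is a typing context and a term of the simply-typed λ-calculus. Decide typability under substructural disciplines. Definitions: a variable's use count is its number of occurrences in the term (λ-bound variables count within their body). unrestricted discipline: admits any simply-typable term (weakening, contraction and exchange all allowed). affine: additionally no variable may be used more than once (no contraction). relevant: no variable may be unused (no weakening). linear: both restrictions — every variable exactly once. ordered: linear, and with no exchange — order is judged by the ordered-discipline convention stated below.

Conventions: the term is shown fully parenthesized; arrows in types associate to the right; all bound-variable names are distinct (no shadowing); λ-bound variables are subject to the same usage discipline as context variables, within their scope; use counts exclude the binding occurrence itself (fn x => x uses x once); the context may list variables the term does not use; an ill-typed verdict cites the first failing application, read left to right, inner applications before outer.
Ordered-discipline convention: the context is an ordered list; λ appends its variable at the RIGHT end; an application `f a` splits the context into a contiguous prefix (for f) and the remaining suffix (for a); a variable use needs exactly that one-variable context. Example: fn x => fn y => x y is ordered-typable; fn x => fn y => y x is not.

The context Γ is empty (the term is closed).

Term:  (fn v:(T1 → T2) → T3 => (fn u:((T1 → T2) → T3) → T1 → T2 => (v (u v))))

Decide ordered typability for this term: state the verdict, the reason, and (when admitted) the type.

no — needs contraction — v ×2
use counts: v [bound]: 2; u [bound]: 1
order of uses: v, u, v
typing: ✓ — ((T1 → T2) → T3) → (((T1 → T2) → T3) → T1 → T2) → T3
all disciplines: ordered ✗, linear ✗, affine ✗, relevant ✓, unrestricted ✓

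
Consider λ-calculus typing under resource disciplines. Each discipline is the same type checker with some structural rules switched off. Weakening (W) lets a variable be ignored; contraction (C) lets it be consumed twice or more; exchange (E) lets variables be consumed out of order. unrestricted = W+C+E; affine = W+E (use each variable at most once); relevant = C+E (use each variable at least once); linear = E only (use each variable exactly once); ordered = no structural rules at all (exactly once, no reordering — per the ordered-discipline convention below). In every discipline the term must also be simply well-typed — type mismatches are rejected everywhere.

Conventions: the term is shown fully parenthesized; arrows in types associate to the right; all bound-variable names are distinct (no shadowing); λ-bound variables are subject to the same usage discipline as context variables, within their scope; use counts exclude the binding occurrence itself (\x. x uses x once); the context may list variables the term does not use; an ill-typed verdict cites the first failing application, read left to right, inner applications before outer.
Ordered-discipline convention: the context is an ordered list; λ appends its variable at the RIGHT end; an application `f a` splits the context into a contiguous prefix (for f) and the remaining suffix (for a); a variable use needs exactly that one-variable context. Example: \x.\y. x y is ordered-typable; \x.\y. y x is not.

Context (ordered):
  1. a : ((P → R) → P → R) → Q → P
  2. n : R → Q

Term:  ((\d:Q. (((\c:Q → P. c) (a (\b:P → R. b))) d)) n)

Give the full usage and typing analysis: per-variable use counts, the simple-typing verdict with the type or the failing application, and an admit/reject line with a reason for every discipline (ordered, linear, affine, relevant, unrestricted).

usage: a=1, n=1, d (λ-bound)=1, c (λ-bound)=1, b (λ-bound)=1
left-to-right use order: c, a, b, d, n
typing: ill-typed: a function awaiting Q gets R → Q
ordered: ✗ — not simply typable
linear: ✗ — fails simple typing
affine: ✗ — a type mismatch blocks all five
relevant: ✗ — the type mismatch rejects it
unrestricted: ✗ — not simply typable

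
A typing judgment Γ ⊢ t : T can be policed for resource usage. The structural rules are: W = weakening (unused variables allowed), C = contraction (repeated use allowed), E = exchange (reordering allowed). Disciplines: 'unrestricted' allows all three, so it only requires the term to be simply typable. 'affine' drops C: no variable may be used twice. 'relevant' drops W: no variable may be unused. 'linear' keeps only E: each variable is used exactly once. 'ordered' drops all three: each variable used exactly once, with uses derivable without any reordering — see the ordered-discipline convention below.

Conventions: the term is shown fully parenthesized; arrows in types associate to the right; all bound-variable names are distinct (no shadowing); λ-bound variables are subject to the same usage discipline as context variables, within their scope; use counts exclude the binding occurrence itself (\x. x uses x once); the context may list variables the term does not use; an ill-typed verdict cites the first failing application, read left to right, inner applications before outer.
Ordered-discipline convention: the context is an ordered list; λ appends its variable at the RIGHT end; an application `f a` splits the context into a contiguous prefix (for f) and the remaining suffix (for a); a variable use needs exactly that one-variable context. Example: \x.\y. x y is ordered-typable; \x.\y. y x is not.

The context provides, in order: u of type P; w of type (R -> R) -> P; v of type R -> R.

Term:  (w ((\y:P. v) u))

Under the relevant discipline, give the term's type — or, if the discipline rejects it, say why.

not well-typed under relevant — y never used (weakening)
usage: u: 1×, w: 1×, v: 1×, y [bound]: 0×
uses in reading order: w, v, u
typing: the term checks, with type P
summary: ordered ✗ · linear ✗ · affine ✓ · relevant ✗ · unrestricted ✓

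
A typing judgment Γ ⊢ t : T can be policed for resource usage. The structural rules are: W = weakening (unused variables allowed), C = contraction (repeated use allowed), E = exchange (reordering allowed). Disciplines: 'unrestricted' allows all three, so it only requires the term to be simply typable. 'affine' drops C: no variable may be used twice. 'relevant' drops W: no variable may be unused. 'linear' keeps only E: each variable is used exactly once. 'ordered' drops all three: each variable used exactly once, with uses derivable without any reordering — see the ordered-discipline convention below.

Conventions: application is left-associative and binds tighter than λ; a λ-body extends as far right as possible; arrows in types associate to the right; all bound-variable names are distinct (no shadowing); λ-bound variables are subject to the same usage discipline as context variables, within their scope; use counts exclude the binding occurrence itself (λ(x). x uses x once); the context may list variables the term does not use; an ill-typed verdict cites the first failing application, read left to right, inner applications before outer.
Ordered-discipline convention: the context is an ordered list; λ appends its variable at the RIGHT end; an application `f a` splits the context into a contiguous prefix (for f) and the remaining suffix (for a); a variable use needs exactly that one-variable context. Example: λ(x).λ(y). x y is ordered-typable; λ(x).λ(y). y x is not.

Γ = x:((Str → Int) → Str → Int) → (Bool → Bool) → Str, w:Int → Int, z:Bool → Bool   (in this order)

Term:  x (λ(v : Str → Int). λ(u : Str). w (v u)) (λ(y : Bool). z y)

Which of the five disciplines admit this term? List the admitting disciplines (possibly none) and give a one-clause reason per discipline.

admitting disciplines: ordered, linear, affine, relevant, unrestricted
usage: x: 1×, w: 1×, z: 1×, v (λ-bound): 1×, u (λ-bound): 1×, y (λ-bound): 1×
left-to-right use order: x, w, v, u, z, y
typing: well-typed — term : Str
ordered ✓ (x, w, z, v, u, y: once each, no exchange needed)
linear ✓ (each of x, w, z, v, u, y used exactly once)
affine ✓ (no duplicate uses among x, w, z, v, u, y)
relevant ✓ (x, w, z, v, u, y: all used, weakening unneeded)
unrestricted ✓ (simply typable at Str; W, C, E all held)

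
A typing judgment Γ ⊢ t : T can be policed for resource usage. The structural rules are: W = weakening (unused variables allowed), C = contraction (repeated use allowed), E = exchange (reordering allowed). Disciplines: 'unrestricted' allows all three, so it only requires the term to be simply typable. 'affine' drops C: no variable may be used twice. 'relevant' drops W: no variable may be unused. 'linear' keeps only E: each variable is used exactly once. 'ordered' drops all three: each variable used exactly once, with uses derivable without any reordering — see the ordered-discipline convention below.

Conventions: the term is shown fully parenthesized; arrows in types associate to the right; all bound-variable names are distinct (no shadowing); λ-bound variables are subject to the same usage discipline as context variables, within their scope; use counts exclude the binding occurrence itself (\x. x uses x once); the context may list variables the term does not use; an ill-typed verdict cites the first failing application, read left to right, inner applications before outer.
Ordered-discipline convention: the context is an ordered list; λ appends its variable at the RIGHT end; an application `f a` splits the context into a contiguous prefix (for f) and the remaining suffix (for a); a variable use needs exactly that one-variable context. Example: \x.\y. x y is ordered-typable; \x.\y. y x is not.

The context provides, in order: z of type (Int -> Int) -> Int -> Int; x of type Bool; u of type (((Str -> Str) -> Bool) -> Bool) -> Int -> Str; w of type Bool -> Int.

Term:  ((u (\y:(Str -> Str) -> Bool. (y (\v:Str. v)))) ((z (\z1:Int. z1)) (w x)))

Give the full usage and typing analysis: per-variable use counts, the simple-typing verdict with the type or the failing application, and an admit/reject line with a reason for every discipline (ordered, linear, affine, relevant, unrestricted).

variable uses: z: 1; x: 1; u: 1; w: 1; y (bound): 1; v (bound): 1; z1 (bound): 1
left-to-right use order: u, y, v, z, z1, w, x
typing: well-typed — term : Str
ordered ✗ (no ordered split (uses run u, y, v, z, z1, w, x))
linear ✓ (z, x, u, w, y, v, z1: one use apiece)
affine ✓ (no duplicate uses among z, x, u, w, y, v, z1)
relevant ✓ (every one of z, x, u, w, y, v, z1 appears)
unrestricted ✓ (well-typed at Str; no restrictions here)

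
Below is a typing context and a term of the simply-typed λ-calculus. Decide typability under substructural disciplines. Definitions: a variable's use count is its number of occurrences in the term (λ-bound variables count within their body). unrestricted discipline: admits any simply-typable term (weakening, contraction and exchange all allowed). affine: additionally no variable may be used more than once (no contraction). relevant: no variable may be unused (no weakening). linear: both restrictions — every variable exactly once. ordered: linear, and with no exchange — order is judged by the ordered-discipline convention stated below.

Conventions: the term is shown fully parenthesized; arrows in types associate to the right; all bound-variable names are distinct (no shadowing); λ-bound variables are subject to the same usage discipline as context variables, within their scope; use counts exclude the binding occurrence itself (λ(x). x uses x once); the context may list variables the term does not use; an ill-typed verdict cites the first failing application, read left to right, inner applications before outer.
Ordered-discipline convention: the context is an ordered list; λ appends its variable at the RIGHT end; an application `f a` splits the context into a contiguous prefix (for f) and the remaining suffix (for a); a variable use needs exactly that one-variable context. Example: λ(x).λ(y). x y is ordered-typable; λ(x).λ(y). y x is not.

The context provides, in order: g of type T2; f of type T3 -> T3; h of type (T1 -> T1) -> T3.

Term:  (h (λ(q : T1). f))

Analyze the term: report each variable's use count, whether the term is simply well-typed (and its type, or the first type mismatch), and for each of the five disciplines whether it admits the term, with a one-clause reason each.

use counts: g: 0; f: 1; h: 1; q (bound): 0
left-to-right use order: h, f
typing: ill-typed: an argument T1 -> T3 -> T3 mismatches the expected T1 -> T1
ordered: ✗, the type mismatch rejects it
linear: ✗, not simply typable
affine: ✗, fails simple typing
relevant: ✗, a type mismatch blocks all five
unrestricted: ✗, the type mismatch rejects it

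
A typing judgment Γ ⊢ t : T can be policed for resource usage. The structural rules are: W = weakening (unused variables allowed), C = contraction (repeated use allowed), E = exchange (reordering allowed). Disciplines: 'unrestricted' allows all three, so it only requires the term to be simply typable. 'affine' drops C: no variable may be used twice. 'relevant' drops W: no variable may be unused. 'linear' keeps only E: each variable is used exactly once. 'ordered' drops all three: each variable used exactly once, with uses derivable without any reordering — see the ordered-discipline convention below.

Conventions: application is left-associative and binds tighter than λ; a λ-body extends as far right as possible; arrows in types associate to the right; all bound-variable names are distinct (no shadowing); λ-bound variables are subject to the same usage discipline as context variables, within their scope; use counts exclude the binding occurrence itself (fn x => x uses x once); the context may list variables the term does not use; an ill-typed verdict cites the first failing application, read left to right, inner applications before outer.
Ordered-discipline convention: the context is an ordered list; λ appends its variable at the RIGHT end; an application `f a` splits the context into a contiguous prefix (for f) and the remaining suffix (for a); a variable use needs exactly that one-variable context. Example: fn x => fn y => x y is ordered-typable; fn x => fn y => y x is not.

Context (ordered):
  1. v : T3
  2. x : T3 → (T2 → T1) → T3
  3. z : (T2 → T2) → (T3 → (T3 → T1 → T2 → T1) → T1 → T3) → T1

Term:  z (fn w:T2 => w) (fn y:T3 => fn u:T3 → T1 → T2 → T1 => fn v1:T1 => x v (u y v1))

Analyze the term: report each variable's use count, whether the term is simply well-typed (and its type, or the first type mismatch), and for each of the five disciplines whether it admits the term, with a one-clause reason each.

use counts: v: 1; x: 1; z: 1; w [bound]: 1; y [bound]: 1; u [bound]: 1; v1 [bound]: 1
order of uses: z, w, x, v, u, y, v1
typing: ✓ — T1
ordered: ✗ — no ordered split (uses run z, w, x, v, u, y, v1)
linear: ✓ — single use per variable (v, x, z, w, y, u, v1)
affine: ✓ — none of v, x, z, w, y, u, v1 used more than once
relevant: ✓ — none of v, x, z, w, y, u, v1 goes unused
unrestricted: ✓ — simply typable at T1; W, C, E all held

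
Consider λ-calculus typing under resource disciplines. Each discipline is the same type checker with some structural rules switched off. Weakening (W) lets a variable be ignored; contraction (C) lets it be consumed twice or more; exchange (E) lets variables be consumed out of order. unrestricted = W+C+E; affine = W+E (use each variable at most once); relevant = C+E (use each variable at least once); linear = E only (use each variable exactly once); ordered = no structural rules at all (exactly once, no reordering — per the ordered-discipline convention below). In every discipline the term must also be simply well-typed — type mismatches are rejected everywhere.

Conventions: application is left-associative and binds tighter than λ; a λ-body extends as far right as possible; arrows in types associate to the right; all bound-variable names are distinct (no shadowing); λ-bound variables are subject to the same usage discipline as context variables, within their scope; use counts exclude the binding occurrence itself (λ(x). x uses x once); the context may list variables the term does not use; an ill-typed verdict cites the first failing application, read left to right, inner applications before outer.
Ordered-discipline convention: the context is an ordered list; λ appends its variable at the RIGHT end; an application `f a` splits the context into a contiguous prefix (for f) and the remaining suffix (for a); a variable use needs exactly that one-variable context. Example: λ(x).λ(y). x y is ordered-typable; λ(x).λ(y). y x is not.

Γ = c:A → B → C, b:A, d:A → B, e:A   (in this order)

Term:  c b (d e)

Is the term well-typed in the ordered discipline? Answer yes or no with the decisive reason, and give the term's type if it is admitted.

yes — single-use (c, b, d, e), ordered derivation ok; term : C
use counts: c ×1; b ×1; d ×1; e ×1
order of uses: c, b, d, e
typing: the term checks, with type C
summary: ordered ✓; linear ✓; affine ✓; relevant ✓; unrestricted ✓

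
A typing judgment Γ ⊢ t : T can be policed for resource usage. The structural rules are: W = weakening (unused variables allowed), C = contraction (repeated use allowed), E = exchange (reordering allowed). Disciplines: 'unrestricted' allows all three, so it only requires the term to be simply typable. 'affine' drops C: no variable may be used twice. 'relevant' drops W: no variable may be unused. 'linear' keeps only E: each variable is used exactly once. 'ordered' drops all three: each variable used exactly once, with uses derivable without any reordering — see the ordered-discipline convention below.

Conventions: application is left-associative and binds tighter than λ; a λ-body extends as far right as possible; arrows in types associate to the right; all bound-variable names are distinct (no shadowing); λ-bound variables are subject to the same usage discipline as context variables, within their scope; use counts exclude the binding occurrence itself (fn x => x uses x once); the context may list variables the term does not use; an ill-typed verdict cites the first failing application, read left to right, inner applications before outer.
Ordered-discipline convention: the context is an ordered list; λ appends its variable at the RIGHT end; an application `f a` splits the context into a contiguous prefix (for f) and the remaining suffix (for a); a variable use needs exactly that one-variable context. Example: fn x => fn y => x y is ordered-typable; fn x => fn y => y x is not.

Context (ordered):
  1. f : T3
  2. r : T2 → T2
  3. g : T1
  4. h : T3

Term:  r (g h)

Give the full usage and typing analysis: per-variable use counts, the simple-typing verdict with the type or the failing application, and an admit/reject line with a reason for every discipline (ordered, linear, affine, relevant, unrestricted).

variable uses: f=0; r=1; g=1; h=1
use order (left to right): r, g, h
typing: ill-typed: applying a non-function (T1)
ordered: ✗, fails simple typing
linear: ✗, a type mismatch blocks all five
affine: ✗, the type mismatch rejects it
relevant: ✗, not simply typable
unrestricted: ✗, fails simple typing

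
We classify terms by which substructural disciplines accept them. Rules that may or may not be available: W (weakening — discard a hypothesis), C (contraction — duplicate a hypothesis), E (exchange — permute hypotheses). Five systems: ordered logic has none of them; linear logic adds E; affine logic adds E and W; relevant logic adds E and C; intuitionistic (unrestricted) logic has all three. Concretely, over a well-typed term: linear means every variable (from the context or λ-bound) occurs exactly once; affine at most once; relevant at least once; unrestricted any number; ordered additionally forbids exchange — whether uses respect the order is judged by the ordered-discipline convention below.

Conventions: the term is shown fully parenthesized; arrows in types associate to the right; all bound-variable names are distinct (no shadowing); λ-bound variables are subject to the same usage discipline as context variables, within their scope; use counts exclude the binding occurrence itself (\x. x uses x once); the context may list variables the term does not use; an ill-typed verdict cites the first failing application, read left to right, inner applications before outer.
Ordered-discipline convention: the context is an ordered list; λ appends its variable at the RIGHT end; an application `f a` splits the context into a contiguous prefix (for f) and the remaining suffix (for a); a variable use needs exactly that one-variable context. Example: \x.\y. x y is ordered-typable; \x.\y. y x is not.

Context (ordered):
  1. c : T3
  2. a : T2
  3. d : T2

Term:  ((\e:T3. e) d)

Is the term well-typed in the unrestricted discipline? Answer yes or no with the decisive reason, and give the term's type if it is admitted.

no — the type mismatch rejects it
use counts: c ×0, a ×0, d ×1, e (λ-bound) ×1
use order (left to right): e, d
typing: ill-typed: an application expects T3 but receives T2
summary: ordered ✗ · linear ✗ · affine ✗ · relevant ✗ · unrestricted ✗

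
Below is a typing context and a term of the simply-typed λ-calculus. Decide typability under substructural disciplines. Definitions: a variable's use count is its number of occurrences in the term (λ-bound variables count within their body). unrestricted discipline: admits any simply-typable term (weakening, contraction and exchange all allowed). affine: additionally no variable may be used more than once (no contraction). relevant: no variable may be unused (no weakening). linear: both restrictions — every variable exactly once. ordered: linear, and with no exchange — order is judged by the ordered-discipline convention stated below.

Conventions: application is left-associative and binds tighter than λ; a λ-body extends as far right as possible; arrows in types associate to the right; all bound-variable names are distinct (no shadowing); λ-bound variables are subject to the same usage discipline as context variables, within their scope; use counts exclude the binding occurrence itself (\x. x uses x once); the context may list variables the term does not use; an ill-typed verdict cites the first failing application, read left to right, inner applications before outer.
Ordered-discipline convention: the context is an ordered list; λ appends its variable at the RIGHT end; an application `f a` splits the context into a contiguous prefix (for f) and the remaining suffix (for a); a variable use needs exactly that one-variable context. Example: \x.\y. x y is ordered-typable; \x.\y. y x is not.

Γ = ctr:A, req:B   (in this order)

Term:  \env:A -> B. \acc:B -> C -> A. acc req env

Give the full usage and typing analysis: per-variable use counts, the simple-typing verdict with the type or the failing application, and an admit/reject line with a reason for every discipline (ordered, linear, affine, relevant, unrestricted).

usage: ctr=0; req=1; env (bound)=1; acc (bound)=1
uses in reading order: acc, req, env
typing: ill-typed: an application expects C but receives A -> B
ordered: ✗, fails simple typing
linear: ✗, a type mismatch blocks all five
affine: ✗, the type mismatch rejects it
relevant: ✗, not simply typable
unrestricted: ✗, fails simple typing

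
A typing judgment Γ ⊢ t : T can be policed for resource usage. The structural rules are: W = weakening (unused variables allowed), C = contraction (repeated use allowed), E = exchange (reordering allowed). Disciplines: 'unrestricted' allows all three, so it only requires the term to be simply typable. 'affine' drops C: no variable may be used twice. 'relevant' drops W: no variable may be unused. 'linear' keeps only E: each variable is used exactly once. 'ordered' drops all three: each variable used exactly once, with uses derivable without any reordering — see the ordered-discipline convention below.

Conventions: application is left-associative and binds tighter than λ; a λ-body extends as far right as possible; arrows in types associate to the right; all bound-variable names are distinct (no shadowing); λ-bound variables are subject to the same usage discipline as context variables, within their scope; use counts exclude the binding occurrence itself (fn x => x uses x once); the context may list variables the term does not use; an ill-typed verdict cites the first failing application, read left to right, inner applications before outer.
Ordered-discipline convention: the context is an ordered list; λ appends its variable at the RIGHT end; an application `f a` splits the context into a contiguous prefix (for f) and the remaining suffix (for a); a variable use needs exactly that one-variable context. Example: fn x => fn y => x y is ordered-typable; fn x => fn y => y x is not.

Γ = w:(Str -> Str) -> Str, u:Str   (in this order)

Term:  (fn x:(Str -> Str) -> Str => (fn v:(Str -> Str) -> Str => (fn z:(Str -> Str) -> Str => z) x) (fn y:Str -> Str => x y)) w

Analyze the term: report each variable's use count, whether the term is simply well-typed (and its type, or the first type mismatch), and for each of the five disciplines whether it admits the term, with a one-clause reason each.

counts: w ×1, u ×0, x (λ-bound) ×2, v (λ-bound) ×0, z (λ-bound) ×1, y (λ-bound) ×1
uses in reading order: z, x, x, y, w
typing: well-typed at (Str -> Str) -> Str
ordered ✗ (uses contraction: x ×2; unused: u, v — weakening required)
linear ✗ (uses contraction: x ×2; unused: u, v — weakening required)
affine ✗ (uses contraction: x ×2)
relevant ✗ (unused: u, v — weakening required)
unrestricted ✓ (typability at (Str -> Str) -> Str is all that's needed)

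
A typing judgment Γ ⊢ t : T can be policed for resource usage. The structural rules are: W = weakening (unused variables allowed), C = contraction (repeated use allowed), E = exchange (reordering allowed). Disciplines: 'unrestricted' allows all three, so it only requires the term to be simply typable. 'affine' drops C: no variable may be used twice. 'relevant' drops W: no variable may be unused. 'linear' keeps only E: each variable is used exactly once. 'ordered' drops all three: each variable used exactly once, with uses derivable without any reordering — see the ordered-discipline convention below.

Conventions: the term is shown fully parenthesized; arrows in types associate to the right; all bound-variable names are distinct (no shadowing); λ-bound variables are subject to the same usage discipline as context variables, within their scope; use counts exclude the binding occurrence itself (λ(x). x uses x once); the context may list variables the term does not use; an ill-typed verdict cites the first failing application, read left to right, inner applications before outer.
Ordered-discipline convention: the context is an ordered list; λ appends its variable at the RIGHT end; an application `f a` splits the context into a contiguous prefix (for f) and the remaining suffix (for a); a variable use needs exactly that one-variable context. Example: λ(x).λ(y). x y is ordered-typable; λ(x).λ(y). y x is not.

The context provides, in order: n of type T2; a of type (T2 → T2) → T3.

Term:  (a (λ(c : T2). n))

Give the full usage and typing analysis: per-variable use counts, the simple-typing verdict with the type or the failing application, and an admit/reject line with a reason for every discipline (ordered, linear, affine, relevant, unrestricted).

usage: n: 1, a: 1, c (λ-bound): 0
order of uses: a, n
typing: the term checks, with type T3
ordered ✗ (c left unused)
linear ✗ (c left unused)
affine ✓ (none of n, a, c used more than once)
relevant ✗ (c left unused)
unrestricted ✓ (type-checks (T3) and nothing is barred)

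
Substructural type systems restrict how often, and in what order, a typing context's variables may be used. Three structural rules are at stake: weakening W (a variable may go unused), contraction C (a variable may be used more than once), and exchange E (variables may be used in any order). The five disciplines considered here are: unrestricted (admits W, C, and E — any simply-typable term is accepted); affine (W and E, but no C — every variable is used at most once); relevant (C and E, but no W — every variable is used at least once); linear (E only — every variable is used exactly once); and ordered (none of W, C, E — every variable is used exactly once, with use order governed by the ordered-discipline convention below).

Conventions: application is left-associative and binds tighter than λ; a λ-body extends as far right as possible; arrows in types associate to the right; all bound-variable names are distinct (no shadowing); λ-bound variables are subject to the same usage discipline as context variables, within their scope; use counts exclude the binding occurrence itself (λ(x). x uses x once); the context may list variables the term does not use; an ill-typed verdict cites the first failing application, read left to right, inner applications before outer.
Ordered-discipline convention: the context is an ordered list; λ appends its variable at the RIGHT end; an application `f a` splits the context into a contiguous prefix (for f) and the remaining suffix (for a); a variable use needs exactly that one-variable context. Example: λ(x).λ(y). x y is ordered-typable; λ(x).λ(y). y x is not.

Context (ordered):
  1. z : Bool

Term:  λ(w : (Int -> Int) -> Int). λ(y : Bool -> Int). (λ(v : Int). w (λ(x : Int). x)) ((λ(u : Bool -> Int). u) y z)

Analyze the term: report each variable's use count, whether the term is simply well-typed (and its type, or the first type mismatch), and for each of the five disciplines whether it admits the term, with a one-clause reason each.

counts: z=1; w (λ-bound)=1; y (λ-bound)=1; v (λ-bound)=0; x (λ-bound)=1; u (λ-bound)=1
order of uses: w, x, u, y, z
typing: the term checks, with type ((Int -> Int) -> Int) -> (Bool -> Int) -> Int
ordered: ✗ — needs weakening: v unused
linear: ✗ — needs weakening: v unused
affine: ✓ — z, w, y, v, x, u: no repeats, contraction unneeded
relevant: ✗ — needs weakening: v unused
unrestricted: ✓ — typability at ((Int -> Int) -> Int) -> (Bool -> Int) -> Int is all that's needed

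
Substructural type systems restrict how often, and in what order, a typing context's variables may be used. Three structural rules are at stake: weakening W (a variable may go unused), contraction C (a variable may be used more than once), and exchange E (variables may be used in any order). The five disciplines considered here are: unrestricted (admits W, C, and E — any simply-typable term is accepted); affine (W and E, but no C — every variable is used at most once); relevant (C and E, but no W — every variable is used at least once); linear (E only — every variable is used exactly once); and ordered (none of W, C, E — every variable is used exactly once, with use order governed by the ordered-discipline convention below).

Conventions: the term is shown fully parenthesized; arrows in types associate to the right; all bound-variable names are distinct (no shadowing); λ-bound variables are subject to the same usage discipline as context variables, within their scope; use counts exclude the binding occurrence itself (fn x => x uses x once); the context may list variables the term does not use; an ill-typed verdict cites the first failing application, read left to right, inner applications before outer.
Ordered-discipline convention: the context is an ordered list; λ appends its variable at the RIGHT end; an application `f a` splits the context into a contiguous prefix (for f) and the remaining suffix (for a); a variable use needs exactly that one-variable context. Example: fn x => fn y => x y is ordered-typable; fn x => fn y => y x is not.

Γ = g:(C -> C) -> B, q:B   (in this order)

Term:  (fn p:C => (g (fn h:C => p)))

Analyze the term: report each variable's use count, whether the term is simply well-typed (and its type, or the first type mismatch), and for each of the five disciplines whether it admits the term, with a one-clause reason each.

usage: g=1, q=0, p (λ-bound)=1, h (λ-bound)=0
uses in reading order: g, p
typing: well-typed — term : C -> B
ordered: ✗ — q, h left unused
linear: ✗ — q, h left unused
affine: ✓ — g, q, p, h: no repeats, contraction unneeded
relevant: ✗ — q, h left unused
unrestricted: ✓ — well-typed at C -> B; no restrictions here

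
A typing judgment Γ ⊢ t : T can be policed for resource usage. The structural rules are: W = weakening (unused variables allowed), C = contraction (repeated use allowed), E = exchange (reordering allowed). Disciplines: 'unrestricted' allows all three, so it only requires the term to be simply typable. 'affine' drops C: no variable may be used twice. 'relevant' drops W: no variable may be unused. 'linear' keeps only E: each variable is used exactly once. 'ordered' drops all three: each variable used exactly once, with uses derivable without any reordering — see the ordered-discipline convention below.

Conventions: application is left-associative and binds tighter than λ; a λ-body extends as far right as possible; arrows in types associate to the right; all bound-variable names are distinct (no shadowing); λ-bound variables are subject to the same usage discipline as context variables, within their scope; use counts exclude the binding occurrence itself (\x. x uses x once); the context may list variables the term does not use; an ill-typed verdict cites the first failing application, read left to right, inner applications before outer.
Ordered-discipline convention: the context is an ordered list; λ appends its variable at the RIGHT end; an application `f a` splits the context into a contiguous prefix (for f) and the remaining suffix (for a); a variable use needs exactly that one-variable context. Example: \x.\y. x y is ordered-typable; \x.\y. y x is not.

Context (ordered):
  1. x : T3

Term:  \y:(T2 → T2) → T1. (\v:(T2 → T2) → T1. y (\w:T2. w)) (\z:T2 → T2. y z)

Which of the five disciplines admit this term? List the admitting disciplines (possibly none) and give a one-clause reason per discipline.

admitted in: unrestricted
variable uses: x ×0; y [bound] ×2; v [bound] ×0; w [bound] ×1; z [bound] ×1
use order (left to right): y, w, y, z
typing: ✓ — ((T2 → T2) → T1) → T1
ordered: ✗, uses contraction: y ×2; x, v left unused
linear: ✗, uses contraction: y ×2; x, v left unused
affine: ✗, uses contraction: y ×2
relevant: ✗, x, v left unused
unrestricted: ✓, simply typable at ((T2 → T2) → T1) → T1; W, C, E all held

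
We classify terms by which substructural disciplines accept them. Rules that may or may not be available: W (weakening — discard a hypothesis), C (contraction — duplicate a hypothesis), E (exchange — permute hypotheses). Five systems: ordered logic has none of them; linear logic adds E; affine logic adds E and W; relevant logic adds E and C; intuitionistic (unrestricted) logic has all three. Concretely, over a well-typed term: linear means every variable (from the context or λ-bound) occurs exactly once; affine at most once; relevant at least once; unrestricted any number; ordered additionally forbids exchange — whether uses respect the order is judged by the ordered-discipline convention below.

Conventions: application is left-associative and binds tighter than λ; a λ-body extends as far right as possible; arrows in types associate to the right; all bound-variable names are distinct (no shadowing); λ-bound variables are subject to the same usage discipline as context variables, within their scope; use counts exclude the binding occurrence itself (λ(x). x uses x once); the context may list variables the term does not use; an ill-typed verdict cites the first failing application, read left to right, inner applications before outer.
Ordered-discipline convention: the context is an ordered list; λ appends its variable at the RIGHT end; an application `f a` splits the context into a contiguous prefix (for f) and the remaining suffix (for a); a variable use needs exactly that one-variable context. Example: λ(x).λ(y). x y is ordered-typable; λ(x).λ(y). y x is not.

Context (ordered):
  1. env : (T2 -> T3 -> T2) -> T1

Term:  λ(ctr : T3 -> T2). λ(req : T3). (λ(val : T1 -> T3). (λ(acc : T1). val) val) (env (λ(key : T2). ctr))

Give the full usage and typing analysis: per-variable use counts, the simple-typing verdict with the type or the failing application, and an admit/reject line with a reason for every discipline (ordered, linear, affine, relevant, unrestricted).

counts: env: 1; ctr (bound): 1; req (bound): 0; val (bound): 2; acc (bound): 0; key (bound): 0
use order (left to right): val, val, env, ctr
typing: ill-typed: argument of type T1 -> T3 where T1 is required
ordered: ✗ — fails simple typing
linear: ✗ — a type mismatch blocks all five
affine: ✗ — the type mismatch rejects it
relevant: ✗ — not simply typable
unrestricted: ✗ — fails simple typing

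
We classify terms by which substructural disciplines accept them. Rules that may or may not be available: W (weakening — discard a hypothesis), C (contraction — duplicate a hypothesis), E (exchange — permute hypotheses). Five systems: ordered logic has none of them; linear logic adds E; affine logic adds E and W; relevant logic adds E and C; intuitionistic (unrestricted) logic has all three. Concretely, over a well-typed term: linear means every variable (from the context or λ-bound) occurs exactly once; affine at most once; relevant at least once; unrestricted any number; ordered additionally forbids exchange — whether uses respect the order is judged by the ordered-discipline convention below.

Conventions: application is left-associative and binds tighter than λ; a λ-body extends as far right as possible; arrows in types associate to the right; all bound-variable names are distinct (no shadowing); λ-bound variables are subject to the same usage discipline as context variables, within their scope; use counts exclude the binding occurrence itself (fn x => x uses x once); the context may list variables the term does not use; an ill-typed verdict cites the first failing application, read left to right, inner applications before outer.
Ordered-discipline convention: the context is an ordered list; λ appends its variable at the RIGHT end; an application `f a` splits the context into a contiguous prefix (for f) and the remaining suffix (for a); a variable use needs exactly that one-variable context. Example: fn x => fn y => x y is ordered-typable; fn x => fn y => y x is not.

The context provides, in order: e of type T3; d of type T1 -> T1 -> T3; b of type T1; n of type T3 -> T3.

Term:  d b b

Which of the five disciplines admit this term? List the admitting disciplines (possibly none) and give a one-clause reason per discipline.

admitted by: unrestricted
usage: e ×0; d ×1; b ×2; n ×0
left-to-right use order: d, b, b
typing: well-typed — term : T3
ordered ✗ (uses contraction: b ×2; e, n never used (weakening))
linear ✗ (uses contraction: b ×2; e, n never used (weakening))
affine ✗ (uses contraction: b ×2)
relevant ✗ (e, n never used (weakening))
unrestricted ✓ (well-typed at T3; no restrictions here)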